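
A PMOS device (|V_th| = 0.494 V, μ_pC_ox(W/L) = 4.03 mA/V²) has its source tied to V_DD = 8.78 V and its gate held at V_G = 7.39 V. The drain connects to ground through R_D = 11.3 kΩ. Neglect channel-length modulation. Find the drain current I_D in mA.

I_D = 0.756 mA

V_SG = V_DD − V_G = 8.78 − 7.39 = 1.39 V, so V_ov = 1.39 − 0.494 = 0.896 V.
Assume saturation: I_D = ½ k_p V_ov² = 0.5 × 4.03 × 0.896² = 1.62 mA, giving V_SD = V_DD − I_D R_D = 8.78 − 1.62 × 11.3 = -9.5 V.
But -9.5 V < V_ov = 0.896 V, so the device is actually in triode.
In triode I_D = k_p[V_ov V_SD − ½ V_SD²] and I_D = (V_DD − V_SD)/R_D. Equating: 22.8 V_SD² − 41.8 V_SD + 8.78 = 0, giving V_SD = 0.242 V (the root below V_ov).
I_D = (8.78 − 0.242) / 11.3 = 0.756 mA.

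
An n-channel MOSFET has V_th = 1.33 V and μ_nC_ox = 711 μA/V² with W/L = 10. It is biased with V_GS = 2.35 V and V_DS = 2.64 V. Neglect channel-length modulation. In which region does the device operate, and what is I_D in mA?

Saturation; I_D = 3.70 mA

k_n = μ_nC_ox · (W/L) = 7.11 mA/V².
V_ov = V_GS − V_th = 2.35 − 1.33 = 1.02 V.
Since V_DS = 2.64 V ≥ V_ov = 1.02 V, the device is in saturation.
I_D = ½ k_n V_ov² = 0.5 × 7.11 × 1.02² = 3.7 mA.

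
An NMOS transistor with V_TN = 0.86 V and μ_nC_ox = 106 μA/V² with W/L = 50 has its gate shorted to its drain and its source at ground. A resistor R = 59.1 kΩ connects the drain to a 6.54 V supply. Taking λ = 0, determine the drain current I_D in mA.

I_D = 0.0929 mA

With gate tied to drain, V_GS = V_DS ≥ V_GS − V_TN, so the device is in saturation.
k_n = μ_nC_ox · (W/L) = 5.3 mA/V².
KCL at the drain: ½ k_n (V_GS − V_TN)² = (V_DD − V_GS)/R.
Let x = V_GS − 0.86. Then 157 x² + x − 5.68 = 0, giving x = 0.187 V (positive root), so V_GS = 1.05 V.
I_D = (V_DD − V_GS)/R = (6.54 − 1.05) / 59.1 = 0.0929 mA.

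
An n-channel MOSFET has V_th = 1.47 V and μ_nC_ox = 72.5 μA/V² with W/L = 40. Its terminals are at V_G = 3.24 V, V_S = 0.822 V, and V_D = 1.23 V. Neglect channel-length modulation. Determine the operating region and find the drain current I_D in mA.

Triode; I_D = 0.880 mA

V_GS = V_G − V_S = 3.24 − 0.822 = 2.42 V; V_DS = V_D − V_S = 1.23 − 0.822 = 0.408 V.
k_n = μ_nC_ox · (W/L) = 2.9 mA/V².
V_ov = V_GS − V_th = 2.42 − 1.47 = 0.948 V.
Since V_DS = 0.408 V < V_ov = 0.948 V, the device is in the triode region.
I_D = k_n [V_ov · V_DS − ½ V_DS²] = 2.9 × [0.948 × 0.408 − 0.5 × 0.408²] = 0.88 mA.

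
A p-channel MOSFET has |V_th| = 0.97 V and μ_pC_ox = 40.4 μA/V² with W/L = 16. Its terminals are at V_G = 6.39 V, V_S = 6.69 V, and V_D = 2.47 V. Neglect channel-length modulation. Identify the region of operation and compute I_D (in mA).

Cutoff; I_D = 0 mA

V_SG = V_S − V_G = 6.69 − 6.39 = 0.3 V; V_SD = V_S − V_D = 6.69 − 2.47 = 4.22 V.
V_SG = 0.3 V < |V_th| = 0.97 V, so the transistor is in cutoff.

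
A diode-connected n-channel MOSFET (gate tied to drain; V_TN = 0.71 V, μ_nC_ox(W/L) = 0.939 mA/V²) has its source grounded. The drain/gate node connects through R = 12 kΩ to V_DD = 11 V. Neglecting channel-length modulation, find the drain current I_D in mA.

With gate tied to drain, V_GS = V_DS ≥ V_GS − V_TN, so the device is in saturation.
KCL at the drain: ½ k_n (V_GS − V_TN)² = (V_DD − V_GS)/R.
Let x = V_GS − 0.71. Then 5.63 x² + x − 10.29 = 0, giving x = 1.27 V (positive root), so V_GS = 1.98 V.
I_D = (V_DD − V_GS)/R = (11 − 1.98) / 12 = 0.752 mA.

I_D = 0.752 mA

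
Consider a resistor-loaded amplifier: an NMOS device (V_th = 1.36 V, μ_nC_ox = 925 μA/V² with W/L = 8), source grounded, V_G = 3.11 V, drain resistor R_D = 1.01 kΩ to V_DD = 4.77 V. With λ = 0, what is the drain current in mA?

V_GS = V_G = 3.11 V, so V_ov = 3.11 − 1.36 = 1.75 V.
k_n = μ_nC_ox · (W/L) = 7.4 mA/V².
Assume saturation: I_D = ½ k_n V_ov² = 0.5 × 7.4 × 1.75² = 11.3 mA, giving V_DS = V_DD − I_D R_D = 4.77 − 11.3 × 1.01 = -6.67 V.
But -6.67 V < V_ov = 1.75 V, so the device is actually in triode.
In triode I_D = k_n[V_ov V_DS − ½ V_DS²] and I_D = (V_DD − V_DS)/R_D. Equating: 3.74 V_DS² − 14.08 V_DS + 4.77 = 0, giving V_DS = 0.376 V (the root below V_ov).
I_D = (4.77 − 0.376) / 1.01 = 4.35 mA.

I_D = 4.35 mA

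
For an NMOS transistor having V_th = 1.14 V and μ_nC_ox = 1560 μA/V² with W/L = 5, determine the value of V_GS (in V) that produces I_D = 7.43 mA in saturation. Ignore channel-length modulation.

V_GS = 2.52 V

k_n = μ_nC_ox · (W/L) = 7.8 mA/V².
In saturation I_D = ½ k_n (V_GS − V_th)², so V_GS − V_th = √(2 I_D / k_n) = √(2 × 7.43 / 7.8) = 1.38 V.
V_GS = 1.14 + 1.38 = 2.52 V.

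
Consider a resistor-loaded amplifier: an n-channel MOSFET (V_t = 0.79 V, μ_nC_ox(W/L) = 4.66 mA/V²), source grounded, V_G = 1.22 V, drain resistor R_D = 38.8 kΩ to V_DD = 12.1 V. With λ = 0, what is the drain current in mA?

I_D = 0.307 mA

V_GS = V_G = 1.22 V, so V_ov = 1.22 − 0.79 = 0.43 V.
Assume saturation: I_D = ½ k_n V_ov² = 0.5 × 4.66 × 0.43² = 0.431 mA, giving V_DS = V_DD − I_D R_D = 12.1 − 0.431 × 38.8 = -4.62 V.
But -4.62 V < V_ov = 0.43 V, so the device is actually in triode.
In triode I_D = k_n[V_ov V_DS − ½ V_DS²] and I_D = (V_DD − V_DS)/R_D. Equating: 90.4 V_DS² − 78.75 V_DS + 12.1 = 0, giving V_DS = 0.199 V (the root below V_ov).
I_D = (12.1 − 0.199) / 38.8 = 0.307 mA.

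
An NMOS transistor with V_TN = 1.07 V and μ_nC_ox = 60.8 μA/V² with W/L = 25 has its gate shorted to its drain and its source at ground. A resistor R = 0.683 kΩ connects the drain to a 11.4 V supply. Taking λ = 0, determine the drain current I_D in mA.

With gate tied to drain, V_GS = V_DS ≥ V_GS − V_TN, so the device is in saturation.
k_n = μ_nC_ox · (W/L) = 1.52 mA/V².
KCL at the drain: ½ k_n (V_GS − V_TN)² = (V_DD − V_GS)/R.
Let x = V_GS − 1.07. Then 0.519 x² + x − 10.33 = 0, giving x = 3.6 V (positive root), so V_GS = 4.67 V.
I_D = (V_DD − V_GS)/R = (11.4 − 4.67) / 0.683 = 9.85 mA.

I_D = 9.85 mA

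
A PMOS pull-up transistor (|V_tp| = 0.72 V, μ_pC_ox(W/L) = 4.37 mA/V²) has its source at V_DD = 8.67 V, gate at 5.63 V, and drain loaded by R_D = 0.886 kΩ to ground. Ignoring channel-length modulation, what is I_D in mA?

V_SG = V_DD − V_G = 8.67 − 5.63 = 3.04 V, so V_ov = 3.04 − 0.72 = 2.32 V.
Assume saturation: I_D = ½ k_p V_ov² = 0.5 × 4.37 × 2.32² = 11.8 mA, giving V_SD = V_DD − I_D R_D = 8.67 − 11.8 × 0.886 = -1.75 V.
But -1.75 V < V_ov = 2.32 V, so the device is actually in triode.
In triode I_D = k_p[V_ov V_SD − ½ V_SD²] and I_D = (V_DD − V_SD)/R_D. Equating: 1.94 V_SD² − 9.983 V_SD + 8.67 = 0, giving V_SD = 1.11 V (the root below V_ov).
I_D = (8.67 − 1.11) / 0.886 = 8.54 mA.

I_D = 8.54 mA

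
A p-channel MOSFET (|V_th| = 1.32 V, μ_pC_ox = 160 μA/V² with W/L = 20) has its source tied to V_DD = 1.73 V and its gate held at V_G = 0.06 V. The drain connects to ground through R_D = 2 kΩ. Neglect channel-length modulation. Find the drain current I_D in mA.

I_D = 0.196 mA

V_SG = V_DD − V_G = 1.73 − 0.06 = 1.67 V, so V_ov = 1.67 − 1.32 = 0.35 V.
k_p = μ_pC_ox · (W/L) = 3.2 mA/V².
Assume saturation: I_D = ½ k_p V_ov² = 0.5 × 3.2 × 0.35² = 0.196 mA, giving V_SD = V_DD − I_D R_D = 1.73 − 0.196 × 2 = 1.34 V.
V_SD = 1.34 V ≥ V_ov = 0.35 V, confirming saturation.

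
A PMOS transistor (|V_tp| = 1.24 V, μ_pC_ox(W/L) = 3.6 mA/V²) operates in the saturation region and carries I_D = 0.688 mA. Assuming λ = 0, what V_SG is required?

V_SG = 1.86 V

In saturation I_D = ½ k_p (V_SG − |V_tp|)², so V_SG − |V_tp| = √(2 I_D / k_p) = √(2 × 0.688 / 3.6) = 0.618 V.
V_SG = 1.24 + 0.618 = 1.86 V.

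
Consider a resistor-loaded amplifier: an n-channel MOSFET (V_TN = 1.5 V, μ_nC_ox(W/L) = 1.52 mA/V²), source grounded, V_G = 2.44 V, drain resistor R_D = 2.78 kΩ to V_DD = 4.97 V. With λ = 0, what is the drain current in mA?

I_D = 0.672 mA

V_GS = V_G = 2.44 V, so V_ov = 2.44 − 1.5 = 0.94 V.
Assume saturation: I_D = ½ k_n V_ov² = 0.5 × 1.52 × 0.94² = 0.672 mA, giving V_DS = V_DD − I_D R_D = 4.97 − 0.672 × 2.78 = 3.1 V.
V_DS = 3.1 V ≥ V_ov = 0.94 V, confirming saturation.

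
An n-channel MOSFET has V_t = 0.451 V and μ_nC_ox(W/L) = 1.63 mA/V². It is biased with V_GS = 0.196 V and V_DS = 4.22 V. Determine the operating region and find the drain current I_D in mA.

V_GS = 0.196 V < V_t = 0.451 V, so the transistor is in cutoff.

Cutoff; I_D = 0 mA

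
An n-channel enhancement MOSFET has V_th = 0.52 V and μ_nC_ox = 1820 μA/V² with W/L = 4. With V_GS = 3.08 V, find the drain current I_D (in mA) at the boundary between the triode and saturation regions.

At the boundary V_DS = V_ov = V_GS − V_th = 3.08 − 0.52 = 2.56 V.
k_n = μ_nC_ox · (W/L) = 7.28 mA/V².
I_D = ½ k_n V_ov² = 0.5 × 7.28 × 2.56² = 23.9 mA.

I_D = 23.9 mA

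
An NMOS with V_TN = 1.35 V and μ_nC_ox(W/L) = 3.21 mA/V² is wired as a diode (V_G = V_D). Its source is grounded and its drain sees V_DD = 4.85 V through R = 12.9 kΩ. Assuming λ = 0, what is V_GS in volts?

With gate tied to drain, V_GS = V_DS ≥ V_GS − V_TN, so the device is in saturation.
KCL at the drain: ½ k_n (V_GS − V_TN)² = (V_DD − V_GS)/R.
Let x = V_GS − 1.35. Then 20.7 x² + x − 3.5 = 0, giving x = 0.388 V (positive root), so V_GS = 1.74 V.
I_D = (V_DD − V_GS)/R = (4.85 − 1.74) / 12.9 = 0.241 mA.

V_GS = 1.74 V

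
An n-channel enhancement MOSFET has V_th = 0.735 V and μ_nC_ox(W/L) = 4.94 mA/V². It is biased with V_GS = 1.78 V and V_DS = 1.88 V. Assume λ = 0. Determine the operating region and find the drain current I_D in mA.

V_ov = V_GS − V_th = 1.78 − 0.735 = 1.04 V.
Since V_DS = 1.88 V ≥ V_ov = 1.04 V, the device is in saturation.
I_D = ½ k_n V_ov² = 0.5 × 4.94 × 1.04² = 2.7 mA.

Saturation; I_D = 2.70 mA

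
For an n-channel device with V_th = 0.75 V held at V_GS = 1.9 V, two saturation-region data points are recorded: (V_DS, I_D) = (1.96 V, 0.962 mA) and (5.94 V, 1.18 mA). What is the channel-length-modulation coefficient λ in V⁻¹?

With V_GS fixed, I_D ∝ (1 + λ V_DS) in saturation, so I_D2/I_D1 = (1 + λ V_DS2)/(1 + λ V_DS1).
1.18/0.962 = 1.227 = (1 + 5.94 λ)/(1 + 1.96 λ).
Solving: λ (I_D1 V_DS2 − I_D2 V_DS1) = I_D2 − I_D1, so λ = (1.18 − 0.962) / (0.962 × 5.94 − 1.18 × 1.96) = 0.218 / 3.4 = 0.0641 V⁻¹.

λ = 0.0641 V⁻¹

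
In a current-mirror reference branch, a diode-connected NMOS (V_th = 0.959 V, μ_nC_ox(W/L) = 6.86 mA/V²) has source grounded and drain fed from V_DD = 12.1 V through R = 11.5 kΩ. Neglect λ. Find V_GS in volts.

V_GS = 1.48 V

With gate tied to drain, V_GS = V_DS ≥ V_GS − V_th, so the device is in saturation.
KCL at the drain: ½ k_n (V_GS − V_th)² = (V_DD − V_GS)/R.
Let x = V_GS − 0.959. Then 39.4 x² + x − 11.14 = 0, giving x = 0.519 V (positive root), so V_GS = 1.48 V.
I_D = (V_DD − V_GS)/R = (12.1 − 1.48) / 11.5 = 0.924 mA.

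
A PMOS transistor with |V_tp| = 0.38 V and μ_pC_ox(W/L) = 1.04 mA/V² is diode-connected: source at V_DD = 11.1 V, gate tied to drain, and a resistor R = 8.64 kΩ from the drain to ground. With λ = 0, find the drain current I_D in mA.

With gate tied to drain, V_SG = V_SD ≥ V_SG − |V_tp|, so the device is in saturation.
KCL at the drain: ½ k_p (V_SG − |V_tp|)² = (V_DD − V_SG)/R.
Let x = V_SG − 0.38. Then 4.49 x² + x − 10.72 = 0, giving x = 1.44 V (positive root), so V_SG = 1.82 V.
I_D = (V_DD − V_SG)/R = (11.1 − 1.82) / 8.64 = 1.07 mA.

I_D = 1.07 mA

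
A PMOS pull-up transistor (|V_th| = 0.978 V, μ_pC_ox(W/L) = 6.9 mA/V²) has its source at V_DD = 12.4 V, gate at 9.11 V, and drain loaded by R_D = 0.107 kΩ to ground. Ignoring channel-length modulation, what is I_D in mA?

V_SG = V_DD − V_G = 12.4 − 9.11 = 3.29 V, so V_ov = 3.29 − 0.978 = 2.31 V.
Assume saturation: I_D = ½ k_p V_ov² = 0.5 × 6.9 × 2.31² = 18.4 mA, giving V_SD = V_DD − I_D R_D = 12.4 − 18.4 × 0.107 = 10.4 V.
V_SD = 10.4 V ≥ V_ov = 2.31 V, confirming saturation.

I_D = 18.4 mA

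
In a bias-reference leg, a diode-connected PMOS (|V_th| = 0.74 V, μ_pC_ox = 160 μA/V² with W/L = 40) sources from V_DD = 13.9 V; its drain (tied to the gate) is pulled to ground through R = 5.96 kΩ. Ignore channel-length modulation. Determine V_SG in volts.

With gate tied to drain, V_SG = V_SD ≥ V_SG − |V_th|, so the device is in saturation.
k_p = μ_pC_ox · (W/L) = 6.4 mA/V².
KCL at the drain: ½ k_p (V_SG − |V_th|)² = (V_DD − V_SG)/R.
Let x = V_SG − 0.74. Then 19.1 x² + x − 13.16 = 0, giving x = 0.805 V (positive root), so V_SG = 1.54 V.
I_D = (V_DD − V_SG)/R = (13.9 − 1.54) / 5.96 = 2.07 mA.

V_SG = 1.54 V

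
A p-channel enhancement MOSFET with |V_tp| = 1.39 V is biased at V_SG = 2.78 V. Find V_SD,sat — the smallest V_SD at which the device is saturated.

V_SD,sat = 1.39 V

The boundary between triode and saturation is V_SD = V_SG − |V_tp| = V_ov.
V_ov = 2.78 − 1.39 = 1.39 V.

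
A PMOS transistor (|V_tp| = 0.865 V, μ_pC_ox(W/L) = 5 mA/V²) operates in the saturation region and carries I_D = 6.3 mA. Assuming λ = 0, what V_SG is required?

In saturation I_D = ½ k_p (V_SG − |V_tp|)², so V_SG − |V_tp| = √(2 I_D / k_p) = √(2 × 6.3 / 5) = 1.59 V.
V_SG = 0.865 + 1.59 = 2.45 V.

V_SG = 2.45 V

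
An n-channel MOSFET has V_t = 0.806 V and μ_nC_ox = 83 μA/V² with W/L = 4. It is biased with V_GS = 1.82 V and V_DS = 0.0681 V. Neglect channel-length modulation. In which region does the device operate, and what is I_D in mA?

Triode; I_D = 0.0222 mA

k_n = μ_nC_ox · (W/L) = 0.332 mA/V².
V_ov = V_GS − V_t = 1.82 − 0.806 = 1.01 V.
Since V_DS = 0.0681 V < V_ov = 1.01 V, the device is in the triode region.
I_D = k_n [V_ov · V_DS − ½ V_DS²] = 0.332 × [1.01 × 0.0681 − 0.5 × 0.0681²] = 0.0222 mA.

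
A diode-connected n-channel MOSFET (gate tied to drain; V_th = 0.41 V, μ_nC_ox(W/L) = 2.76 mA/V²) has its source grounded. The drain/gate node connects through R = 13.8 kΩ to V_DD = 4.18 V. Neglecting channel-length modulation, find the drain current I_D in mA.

I_D = 0.243 mA

With gate tied to drain, V_GS = V_DS ≥ V_GS − V_th, so the device is in saturation.
KCL at the drain: ½ k_n (V_GS − V_th)² = (V_DD − V_GS)/R.
Let x = V_GS − 0.41. Then 19 x² + x − 3.77 = 0, giving x = 0.419 V (positive root), so V_GS = 0.829 V.
I_D = (V_DD − V_GS)/R = (4.18 − 0.829) / 13.8 = 0.243 mA.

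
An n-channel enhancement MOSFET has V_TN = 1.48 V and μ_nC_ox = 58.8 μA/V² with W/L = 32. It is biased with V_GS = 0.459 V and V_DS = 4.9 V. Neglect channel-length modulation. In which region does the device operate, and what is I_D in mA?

Cutoff; I_D = 0 mA

V_GS = 0.459 V < V_TN = 1.48 V, so the transistor is in cutoff.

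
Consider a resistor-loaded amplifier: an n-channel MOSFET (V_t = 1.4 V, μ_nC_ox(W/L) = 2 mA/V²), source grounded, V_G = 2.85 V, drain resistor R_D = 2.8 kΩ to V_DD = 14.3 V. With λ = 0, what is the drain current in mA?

V_GS = V_G = 2.85 V, so V_ov = 2.85 − 1.4 = 1.45 V.
Assume saturation: I_D = ½ k_n V_ov² = 0.5 × 2 × 1.45² = 2.1 mA, giving V_DS = V_DD − I_D R_D = 14.3 − 2.1 × 2.8 = 8.41 V.
V_DS = 8.41 V ≥ V_ov = 1.45 V, confirming saturation.

I_D = 2.10 mA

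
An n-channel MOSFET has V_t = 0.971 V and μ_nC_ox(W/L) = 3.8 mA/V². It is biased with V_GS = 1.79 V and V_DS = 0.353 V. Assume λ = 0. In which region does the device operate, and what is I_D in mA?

V_ov = V_GS − V_t = 1.79 − 0.971 = 0.819 V.
Since V_DS = 0.353 V < V_ov = 0.819 V, the device is in the triode region.
I_D = k_n [V_ov · V_DS − ½ V_DS²] = 3.8 × [0.819 × 0.353 − 0.5 × 0.353²] = 0.862 mA.

Triode; I_D = 0.862 mA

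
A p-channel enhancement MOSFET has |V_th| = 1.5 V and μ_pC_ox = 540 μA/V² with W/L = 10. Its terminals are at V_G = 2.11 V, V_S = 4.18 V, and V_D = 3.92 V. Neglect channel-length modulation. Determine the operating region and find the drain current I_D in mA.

Triode; I_D = 0.618 mA

V_SG = V_S − V_G = 4.18 − 2.11 = 2.07 V; V_SD = V_S − V_D = 4.18 − 3.92 = 0.26 V.
k_p = μ_pC_ox · (W/L) = 5.4 mA/V².
V_ov = V_SG − |V_th| = 2.07 − 1.5 = 0.57 V.
Since V_SD = 0.26 V < V_ov = 0.57 V, the device is in the triode region.
I_D = k_p [V_ov · V_SD − ½ V_SD²] = 5.4 × [0.57 × 0.26 − 0.5 × 0.26²] = 0.618 mA.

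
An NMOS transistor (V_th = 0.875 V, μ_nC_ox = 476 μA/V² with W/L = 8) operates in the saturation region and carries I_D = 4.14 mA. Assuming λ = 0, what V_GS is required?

k_n = μ_nC_ox · (W/L) = 3.808 mA/V².
In saturation I_D = ½ k_n (V_GS − V_th)², so V_GS − V_th = √(2 I_D / k_n) = √(2 × 4.14 / 3.808) = 1.47 V.
V_GS = 0.875 + 1.47 = 2.35 V.

V_GS = 2.35 V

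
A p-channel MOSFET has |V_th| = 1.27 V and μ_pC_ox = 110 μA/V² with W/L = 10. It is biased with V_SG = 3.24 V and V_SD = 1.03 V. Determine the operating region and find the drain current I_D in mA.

Triode; I_D = 1.65 mA

k_p = μ_pC_ox · (W/L) = 1.1 mA/V².
V_ov = V_SG − |V_th| = 3.24 − 1.27 = 1.97 V.
Since V_SD = 1.03 V < V_ov = 1.97 V, the device is in the triode region.
I_D = k_p [V_ov · V_SD − ½ V_SD²] = 1.1 × [1.97 × 1.03 − 0.5 × 1.03²] = 1.65 mA.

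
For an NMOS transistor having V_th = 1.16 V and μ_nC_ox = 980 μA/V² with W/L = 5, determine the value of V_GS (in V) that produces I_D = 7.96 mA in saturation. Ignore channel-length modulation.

V_GS = 2.96 V

k_n = μ_nC_ox · (W/L) = 4.9 mA/V².
In saturation I_D = ½ k_n (V_GS − V_th)², so V_GS − V_th = √(2 I_D / k_n) = √(2 × 7.96 / 4.9) = 1.8 V.
V_GS = 1.16 + 1.8 = 2.96 V.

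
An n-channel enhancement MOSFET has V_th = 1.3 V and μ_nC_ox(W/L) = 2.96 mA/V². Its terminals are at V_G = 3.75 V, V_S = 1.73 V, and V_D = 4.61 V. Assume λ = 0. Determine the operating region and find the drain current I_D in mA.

V_GS = V_G − V_S = 3.75 − 1.73 = 2.02 V; V_DS = V_D − V_S = 4.61 − 1.73 = 2.88 V.
V_ov = V_GS − V_th = 2.02 − 1.3 = 0.72 V.
Since V_DS = 2.88 V ≥ V_ov = 0.72 V, the device is in saturation.
I_D = ½ k_n V_ov² = 0.5 × 2.96 × 0.72² = 0.767 mA.

Saturation; I_D = 0.767 mA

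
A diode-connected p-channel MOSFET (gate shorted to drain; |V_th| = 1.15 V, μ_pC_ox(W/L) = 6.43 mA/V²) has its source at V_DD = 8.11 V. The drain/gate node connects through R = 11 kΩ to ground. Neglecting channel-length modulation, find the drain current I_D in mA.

With gate tied to drain, V_SG = V_SD ≥ V_SG − |V_th|, so the device is in saturation.
KCL at the drain: ½ k_p (V_SG − |V_th|)² = (V_DD − V_SG)/R.
Let x = V_SG − 1.15. Then 35.4 x² + x − 6.96 = 0, giving x = 0.43 V (positive root), so V_SG = 1.58 V.
I_D = (V_DD − V_SG)/R = (8.11 − 1.58) / 11 = 0.594 mA.

I_D = 0.594 mA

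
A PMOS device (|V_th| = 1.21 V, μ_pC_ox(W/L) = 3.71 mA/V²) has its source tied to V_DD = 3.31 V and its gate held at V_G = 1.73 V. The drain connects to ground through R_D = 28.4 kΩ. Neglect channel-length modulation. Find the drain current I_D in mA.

V_SG = V_DD − V_G = 3.31 − 1.73 = 1.58 V, so V_ov = 1.58 − 1.21 = 0.37 V.
Assume saturation: I_D = ½ k_p V_ov² = 0.5 × 3.71 × 0.37² = 0.254 mA, giving V_SD = V_DD − I_D R_D = 3.31 − 0.254 × 28.4 = -3.9 V.
But -3.9 V < V_ov = 0.37 V, so the device is actually in triode.
In triode I_D = k_p[V_ov V_SD − ½ V_SD²] and I_D = (V_DD − V_SD)/R_D. Equating: 52.7 V_SD² − 39.98 V_SD + 3.31 = 0, giving V_SD = 0.0946 V (the root below V_ov).
I_D = (3.31 − 0.0946) / 28.4 = 0.113 mA.

I_D = 0.113 mA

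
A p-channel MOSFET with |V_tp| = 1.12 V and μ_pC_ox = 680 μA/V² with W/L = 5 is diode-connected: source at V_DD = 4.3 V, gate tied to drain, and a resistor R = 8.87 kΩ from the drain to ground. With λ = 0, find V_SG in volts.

With gate tied to drain, V_SG = V_SD ≥ V_SG − |V_tp|, so the device is in saturation.
k_p = μ_pC_ox · (W/L) = 3.4 mA/V².
KCL at the drain: ½ k_p (V_SG − |V_tp|)² = (V_DD − V_SG)/R.
Let x = V_SG − 1.12. Then 15.1 x² + x − 3.18 = 0, giving x = 0.427 V (positive root), so V_SG = 1.55 V.
I_D = (V_DD − V_SG)/R = (4.3 − 1.55) / 8.87 = 0.31 mA.

V_SG = 1.55 V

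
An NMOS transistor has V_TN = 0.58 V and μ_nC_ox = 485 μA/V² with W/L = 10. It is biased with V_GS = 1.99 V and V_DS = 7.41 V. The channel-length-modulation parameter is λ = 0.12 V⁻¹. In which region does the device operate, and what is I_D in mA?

Saturation; I_D = 9.11 mA

k_n = μ_nC_ox · (W/L) = 4.85 mA/V².
V_ov = V_GS − V_TN = 1.99 − 0.58 = 1.41 V.
Since V_DS = 7.41 V ≥ V_ov = 1.41 V, the device is in saturation.
I_D = ½ k_n V_ov² (1 + λ V_DS) = 0.5 × 4.85 × 1.41² × (1 + 0.12 × 7.41) = 9.11 mA.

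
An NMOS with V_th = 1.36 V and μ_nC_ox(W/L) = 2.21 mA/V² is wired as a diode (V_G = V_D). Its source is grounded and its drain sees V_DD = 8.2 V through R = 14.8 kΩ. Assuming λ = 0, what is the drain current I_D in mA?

With gate tied to drain, V_GS = V_DS ≥ V_GS − V_th, so the device is in saturation.
KCL at the drain: ½ k_n (V_GS − V_th)² = (V_DD − V_GS)/R.
Let x = V_GS − 1.36. Then 16.4 x² + x − 6.84 = 0, giving x = 0.617 V (positive root), so V_GS = 1.98 V.
I_D = (V_DD − V_GS)/R = (8.2 − 1.98) / 14.8 = 0.42 mA.

I_D = 0.420 mA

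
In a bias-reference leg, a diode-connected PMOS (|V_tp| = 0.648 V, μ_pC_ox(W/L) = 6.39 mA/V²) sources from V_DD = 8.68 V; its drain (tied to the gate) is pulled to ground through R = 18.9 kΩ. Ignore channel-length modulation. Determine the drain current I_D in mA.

With gate tied to drain, V_SG = V_SD ≥ V_SG − |V_tp|, so the device is in saturation.
KCL at the drain: ½ k_p (V_SG − |V_tp|)² = (V_DD − V_SG)/R.
Let x = V_SG − 0.648. Then 60.4 x² + x − 8.032 = 0, giving x = 0.357 V (positive root), so V_SG = 1 V.
I_D = (V_DD − V_SG)/R = (8.68 − 1) / 18.9 = 0.406 mA.

I_D = 0.406 mA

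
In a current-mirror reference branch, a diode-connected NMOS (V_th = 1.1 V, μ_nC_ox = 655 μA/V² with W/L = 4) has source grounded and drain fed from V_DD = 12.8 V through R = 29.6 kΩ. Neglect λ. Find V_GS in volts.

With gate tied to drain, V_GS = V_DS ≥ V_GS − V_th, so the device is in saturation.
k_n = μ_nC_ox · (W/L) = 2.62 mA/V².
KCL at the drain: ½ k_n (V_GS − V_th)² = (V_DD − V_GS)/R.
Let x = V_GS − 1.1. Then 38.8 x² + x − 11.7 = 0, giving x = 0.537 V (positive root), so V_GS = 1.64 V.
I_D = (V_DD − V_GS)/R = (12.8 − 1.64) / 29.6 = 0.377 mA.

V_GS = 1.64 V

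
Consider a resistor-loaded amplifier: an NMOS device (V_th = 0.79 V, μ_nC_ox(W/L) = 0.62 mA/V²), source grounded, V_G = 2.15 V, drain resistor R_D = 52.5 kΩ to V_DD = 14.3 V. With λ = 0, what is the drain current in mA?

I_D = 0.265 mA

V_GS = V_G = 2.15 V, so V_ov = 2.15 − 0.79 = 1.36 V.
Assume saturation: I_D = ½ k_n V_ov² = 0.5 × 0.62 × 1.36² = 0.573 mA, giving V_DS = V_DD − I_D R_D = 14.3 − 0.573 × 52.5 = -15.8 V.
But -15.8 V < V_ov = 1.36 V, so the device is actually in triode.
In triode I_D = k_n[V_ov V_DS − ½ V_DS²] and I_D = (V_DD − V_DS)/R_D. Equating: 16.3 V_DS² − 45.27 V_DS + 14.3 = 0, giving V_DS = 0.363 V (the root below V_ov).
I_D = (14.3 − 0.363) / 52.5 = 0.265 mA.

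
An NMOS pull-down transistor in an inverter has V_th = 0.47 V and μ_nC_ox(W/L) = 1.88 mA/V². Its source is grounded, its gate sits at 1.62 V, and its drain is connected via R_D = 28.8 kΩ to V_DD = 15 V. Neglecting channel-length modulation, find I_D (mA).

I_D = 0.512 mA

V_GS = V_G = 1.62 V, so V_ov = 1.62 − 0.47 = 1.15 V.
Assume saturation: I_D = ½ k_n V_ov² = 0.5 × 1.88 × 1.15² = 1.24 mA, giving V_DS = V_DD − I_D R_D = 15 − 1.24 × 28.8 = -20.8 V.
But -20.8 V < V_ov = 1.15 V, so the device is actually in triode.
In triode I_D = k_n[V_ov V_DS − ½ V_DS²] and I_D = (V_DD − V_DS)/R_D. Equating: 27.1 V_DS² − 63.27 V_DS + 15 = 0, giving V_DS = 0.268 V (the root below V_ov).
I_D = (15 − 0.268) / 28.8 = 0.512 mA.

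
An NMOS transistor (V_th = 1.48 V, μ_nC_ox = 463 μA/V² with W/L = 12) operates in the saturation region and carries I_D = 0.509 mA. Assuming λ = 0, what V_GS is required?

V_GS = 1.91 V

k_n = μ_nC_ox · (W/L) = 5.556 mA/V².
In saturation I_D = ½ k_n (V_GS − V_th)², so V_GS − V_th = √(2 I_D / k_n) = √(2 × 0.509 / 5.556) = 0.428 V.
V_GS = 1.48 + 0.428 = 1.91 V.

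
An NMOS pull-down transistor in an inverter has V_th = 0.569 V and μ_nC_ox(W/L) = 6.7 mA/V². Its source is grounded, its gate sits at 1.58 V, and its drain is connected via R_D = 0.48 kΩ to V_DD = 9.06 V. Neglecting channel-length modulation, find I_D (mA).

I_D = 3.42 mA

V_GS = V_G = 1.58 V, so V_ov = 1.58 − 0.569 = 1.01 V.
Assume saturation: I_D = ½ k_n V_ov² = 0.5 × 6.7 × 1.01² = 3.42 mA, giving V_DS = V_DD − I_D R_D = 9.06 − 3.42 × 0.48 = 7.42 V.
V_DS = 7.42 V ≥ V_ov = 1.01 V, confirming saturation.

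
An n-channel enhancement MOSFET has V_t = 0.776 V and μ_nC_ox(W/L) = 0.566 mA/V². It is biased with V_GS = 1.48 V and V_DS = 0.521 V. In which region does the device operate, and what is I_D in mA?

Triode; I_D = 0.131 mA

V_ov = V_GS − V_t = 1.48 − 0.776 = 0.704 V.
Since V_DS = 0.521 V < V_ov = 0.704 V, the device is in the triode region.
I_D = k_n [V_ov · V_DS − ½ V_DS²] = 0.566 × [0.704 × 0.521 − 0.5 × 0.521²] = 0.131 mA.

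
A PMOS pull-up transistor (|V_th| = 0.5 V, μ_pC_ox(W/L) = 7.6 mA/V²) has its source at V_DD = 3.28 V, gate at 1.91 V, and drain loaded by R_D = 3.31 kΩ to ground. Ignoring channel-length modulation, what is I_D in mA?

V_SG = V_DD − V_G = 3.28 − 1.91 = 1.37 V, so V_ov = 1.37 − 0.5 = 0.87 V.
Assume saturation: I_D = ½ k_p V_ov² = 0.5 × 7.6 × 0.87² = 2.88 mA, giving V_SD = V_DD − I_D R_D = 3.28 − 2.88 × 3.31 = -6.24 V.
But -6.24 V < V_ov = 0.87 V, so the device is actually in triode.
In triode I_D = k_p[V_ov V_SD − ½ V_SD²] and I_D = (V_DD − V_SD)/R_D. Equating: 12.6 V_SD² − 22.89 V_SD + 3.28 = 0, giving V_SD = 0.157 V (the root below V_ov).
I_D = (3.28 − 0.157) / 3.31 = 0.944 mA.

I_D = 0.944 mA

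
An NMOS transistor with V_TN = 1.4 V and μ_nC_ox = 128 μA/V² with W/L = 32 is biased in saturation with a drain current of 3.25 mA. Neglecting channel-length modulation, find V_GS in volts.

k_n = μ_nC_ox · (W/L) = 4.096 mA/V².
In saturation I_D = ½ k_n (V_GS − V_TN)², so V_GS − V_TN = √(2 I_D / k_n) = √(2 × 3.25 / 4.096) = 1.26 V.
V_GS = 1.4 + 1.26 = 2.66 V.

V_GS = 2.66 V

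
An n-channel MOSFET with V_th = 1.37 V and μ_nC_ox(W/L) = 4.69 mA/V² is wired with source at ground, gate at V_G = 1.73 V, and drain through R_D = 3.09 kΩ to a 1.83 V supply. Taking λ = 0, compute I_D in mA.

I_D = 0.304 mA

V_GS = V_G = 1.73 V, so V_ov = 1.73 − 1.37 = 0.36 V.
Assume saturation: I_D = ½ k_n V_ov² = 0.5 × 4.69 × 0.36² = 0.304 mA, giving V_DS = V_DD − I_D R_D = 1.83 − 0.304 × 3.09 = 0.891 V.
V_DS = 0.891 V ≥ V_ov = 0.36 V, confirming saturation.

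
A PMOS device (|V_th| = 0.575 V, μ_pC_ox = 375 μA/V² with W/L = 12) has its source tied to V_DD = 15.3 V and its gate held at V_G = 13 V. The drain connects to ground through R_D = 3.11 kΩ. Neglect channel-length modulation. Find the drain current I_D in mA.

I_D = 4.67 mA

V_SG = V_DD − V_G = 15.3 − 13 = 2.3 V, so V_ov = 2.3 − 0.575 = 1.73 V.
k_p = μ_pC_ox · (W/L) = 4.5 mA/V².
Assume saturation: I_D = ½ k_p V_ov² = 0.5 × 4.5 × 1.73² = 6.7 mA, giving V_SD = V_DD − I_D R_D = 15.3 − 6.7 × 3.11 = -5.52 V.
But -5.52 V < V_ov = 1.73 V, so the device is actually in triode.
In triode I_D = k_p[V_ov V_SD − ½ V_SD²] and I_D = (V_DD − V_SD)/R_D. Equating: 7 V_SD² − 25.14 V_SD + 15.3 = 0, giving V_SD = 0.776 V (the root below V_ov).
I_D = (15.3 − 0.776) / 3.11 = 4.67 mA.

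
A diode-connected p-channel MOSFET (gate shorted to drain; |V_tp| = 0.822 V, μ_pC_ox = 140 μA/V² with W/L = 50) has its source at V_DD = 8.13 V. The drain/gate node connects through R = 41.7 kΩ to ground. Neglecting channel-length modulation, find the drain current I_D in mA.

I_D = 0.170 mA

With gate tied to drain, V_SG = V_SD ≥ V_SG − |V_tp|, so the device is in saturation.
k_p = μ_pC_ox · (W/L) = 7 mA/V².
KCL at the drain: ½ k_p (V_SG − |V_tp|)² = (V_DD − V_SG)/R.
Let x = V_SG − 0.822. Then 146 x² + x − 7.308 = 0, giving x = 0.22 V (positive root), so V_SG = 1.04 V.
I_D = (V_DD − V_SG)/R = (8.13 − 1.04) / 41.7 = 0.17 mA.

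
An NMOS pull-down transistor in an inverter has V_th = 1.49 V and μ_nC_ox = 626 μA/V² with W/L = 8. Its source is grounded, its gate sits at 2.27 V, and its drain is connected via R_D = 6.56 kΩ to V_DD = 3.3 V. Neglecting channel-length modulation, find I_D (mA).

I_D = 0.482 mA

V_GS = V_G = 2.27 V, so V_ov = 2.27 − 1.49 = 0.78 V.
k_n = μ_nC_ox · (W/L) = 5.008 mA/V².
Assume saturation: I_D = ½ k_n V_ov² = 0.5 × 5.008 × 0.78² = 1.52 mA, giving V_DS = V_DD − I_D R_D = 3.3 − 1.52 × 6.56 = -6.69 V.
But -6.69 V < V_ov = 0.78 V, so the device is actually in triode.
In triode I_D = k_n[V_ov V_DS − ½ V_DS²] and I_D = (V_DD − V_DS)/R_D. Equating: 16.4 V_DS² − 26.62 V_DS + 3.3 = 0, giving V_DS = 0.135 V (the root below V_ov).
I_D = (3.3 − 0.135) / 6.56 = 0.482 mA.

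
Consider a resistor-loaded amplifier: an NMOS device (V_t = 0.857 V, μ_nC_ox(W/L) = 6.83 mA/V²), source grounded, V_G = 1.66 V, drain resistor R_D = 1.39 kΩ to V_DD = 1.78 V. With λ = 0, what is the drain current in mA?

V_GS = V_G = 1.66 V, so V_ov = 1.66 − 0.857 = 0.803 V.
Assume saturation: I_D = ½ k_n V_ov² = 0.5 × 6.83 × 0.803² = 2.2 mA, giving V_DS = V_DD − I_D R_D = 1.78 − 2.2 × 1.39 = -1.28 V.
But -1.28 V < V_ov = 0.803 V, so the device is actually in triode.
In triode I_D = k_n[V_ov V_DS − ½ V_DS²] and I_D = (V_DD − V_DS)/R_D. Equating: 4.75 V_DS² − 8.623 V_DS + 1.78 = 0, giving V_DS = 0.237 V (the root below V_ov).
I_D = (1.78 − 0.237) / 1.39 = 1.11 mA.

I_D = 1.11 mA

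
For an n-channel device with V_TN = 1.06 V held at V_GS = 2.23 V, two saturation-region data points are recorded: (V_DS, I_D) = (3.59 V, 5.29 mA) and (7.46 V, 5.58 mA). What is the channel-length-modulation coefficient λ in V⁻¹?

λ = 0.0149 V⁻¹

With V_GS fixed, I_D ∝ (1 + λ V_DS) in saturation, so I_D2/I_D1 = (1 + λ V_DS2)/(1 + λ V_DS1).
5.58/5.29 = 1.055 = (1 + 7.46 λ)/(1 + 3.59 λ).
Solving: λ (I_D1 V_DS2 − I_D2 V_DS1) = I_D2 − I_D1, so λ = (5.58 − 5.29) / (5.29 × 7.46 − 5.58 × 3.59) = 0.29 / 19.4 = 0.0149 V⁻¹.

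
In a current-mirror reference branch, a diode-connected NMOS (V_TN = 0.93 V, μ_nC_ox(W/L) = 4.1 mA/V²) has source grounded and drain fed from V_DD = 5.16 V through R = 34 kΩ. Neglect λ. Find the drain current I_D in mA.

With gate tied to drain, V_GS = V_DS ≥ V_GS − V_TN, so the device is in saturation.
KCL at the drain: ½ k_n (V_GS − V_TN)² = (V_DD − V_GS)/R.
Let x = V_GS − 0.93. Then 69.7 x² + x − 4.23 = 0, giving x = 0.239 V (positive root), so V_GS = 1.17 V.
I_D = (V_DD − V_GS)/R = (5.16 − 1.17) / 34 = 0.117 mA.

I_D = 0.117 mA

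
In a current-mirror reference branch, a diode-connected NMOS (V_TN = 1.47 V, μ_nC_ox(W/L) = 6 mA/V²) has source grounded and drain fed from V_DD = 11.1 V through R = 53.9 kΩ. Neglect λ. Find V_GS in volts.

V_GS = 1.71 V

With gate tied to drain, V_GS = V_DS ≥ V_GS − V_TN, so the device is in saturation.
KCL at the drain: ½ k_n (V_GS − V_TN)² = (V_DD − V_GS)/R.
Let x = V_GS − 1.47. Then 162 x² + x − 9.63 = 0, giving x = 0.241 V (positive root), so V_GS = 1.71 V.
I_D = (V_DD − V_GS)/R = (11.1 − 1.71) / 53.9 = 0.174 mA.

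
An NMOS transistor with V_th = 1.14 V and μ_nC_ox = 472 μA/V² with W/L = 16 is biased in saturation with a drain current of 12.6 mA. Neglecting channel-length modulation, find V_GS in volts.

V_GS = 2.97 V

k_n = μ_nC_ox · (W/L) = 7.552 mA/V².
In saturation I_D = ½ k_n (V_GS − V_th)², so V_GS − V_th = √(2 I_D / k_n) = √(2 × 12.6 / 7.552) = 1.83 V.
V_GS = 1.14 + 1.83 = 2.97 V.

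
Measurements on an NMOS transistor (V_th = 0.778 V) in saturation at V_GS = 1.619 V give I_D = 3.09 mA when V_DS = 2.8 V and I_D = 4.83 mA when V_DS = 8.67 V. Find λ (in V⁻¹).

λ = 0.131 V⁻¹

With V_GS fixed, I_D ∝ (1 + λ V_DS) in saturation, so I_D2/I_D1 = (1 + λ V_DS2)/(1 + λ V_DS1).
4.83/3.09 = 1.563 = (1 + 8.67 λ)/(1 + 2.8 λ).
Solving: λ (I_D1 V_DS2 − I_D2 V_DS1) = I_D2 − I_D1, so λ = (4.83 − 3.09) / (3.09 × 8.67 − 4.83 × 2.8) = 1.74 / 13.3 = 0.131 V⁻¹.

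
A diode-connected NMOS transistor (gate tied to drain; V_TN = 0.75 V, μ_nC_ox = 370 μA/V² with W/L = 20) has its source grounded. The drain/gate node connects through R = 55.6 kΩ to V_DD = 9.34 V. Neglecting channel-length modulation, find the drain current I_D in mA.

With gate tied to drain, V_GS = V_DS ≥ V_GS − V_TN, so the device is in saturation.
k_n = μ_nC_ox · (W/L) = 7.4 mA/V².
KCL at the drain: ½ k_n (V_GS − V_TN)² = (V_DD − V_GS)/R.
Let x = V_GS − 0.75. Then 206 x² + x − 8.59 = 0, giving x = 0.202 V (positive root), so V_GS = 0.952 V.
I_D = (V_DD − V_GS)/R = (9.34 − 0.952) / 55.6 = 0.151 mA.

I_D = 0.151 mA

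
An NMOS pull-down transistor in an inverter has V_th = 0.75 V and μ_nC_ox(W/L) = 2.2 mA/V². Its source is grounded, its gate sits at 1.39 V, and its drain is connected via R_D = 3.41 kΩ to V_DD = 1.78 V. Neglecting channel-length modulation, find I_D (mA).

I_D = 0.398 mA

V_GS = V_G = 1.39 V, so V_ov = 1.39 − 0.75 = 0.64 V.
Assume saturation: I_D = ½ k_n V_ov² = 0.5 × 2.2 × 0.64² = 0.451 mA, giving V_DS = V_DD − I_D R_D = 1.78 − 0.451 × 3.41 = 0.244 V.
But 0.244 V < V_ov = 0.64 V, so the device is actually in triode.
In triode I_D = k_n[V_ov V_DS − ½ V_DS²] and I_D = (V_DD − V_DS)/R_D. Equating: 3.75 V_DS² − 5.801 V_DS + 1.78 = 0, giving V_DS = 0.422 V (the root below V_ov).
I_D = (1.78 − 0.422) / 3.41 = 0.398 mA.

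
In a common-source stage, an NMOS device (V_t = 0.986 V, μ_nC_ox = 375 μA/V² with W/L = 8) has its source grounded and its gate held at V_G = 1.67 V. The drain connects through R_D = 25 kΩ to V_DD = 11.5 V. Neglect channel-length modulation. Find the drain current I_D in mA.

I_D = 0.449 mA

V_GS = V_G = 1.67 V, so V_ov = 1.67 − 0.986 = 0.684 V.
k_n = μ_nC_ox · (W/L) = 3 mA/V².
Assume saturation: I_D = ½ k_n V_ov² = 0.5 × 3 × 0.684² = 0.702 mA, giving V_DS = V_DD − I_D R_D = 11.5 − 0.702 × 25 = -6.04 V.
But -6.04 V < V_ov = 0.684 V, so the device is actually in triode.
In triode I_D = k_n[V_ov V_DS − ½ V_DS²] and I_D = (V_DD − V_DS)/R_D. Equating: 37.5 V_DS² − 52.3 V_DS + 11.5 = 0, giving V_DS = 0.274 V (the root below V_ov).
I_D = (11.5 − 0.274) / 25 = 0.449 mA.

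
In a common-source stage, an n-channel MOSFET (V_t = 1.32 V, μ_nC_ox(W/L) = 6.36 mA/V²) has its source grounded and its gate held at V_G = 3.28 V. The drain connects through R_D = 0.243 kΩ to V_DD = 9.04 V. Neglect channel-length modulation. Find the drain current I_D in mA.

V_GS = V_G = 3.28 V, so V_ov = 3.28 − 1.32 = 1.96 V.
Assume saturation: I_D = ½ k_n V_ov² = 0.5 × 6.36 × 1.96² = 12.2 mA, giving V_DS = V_DD − I_D R_D = 9.04 − 12.2 × 0.243 = 6.07 V.
V_DS = 6.07 V ≥ V_ov = 1.96 V, confirming saturation.

I_D = 12.2 mA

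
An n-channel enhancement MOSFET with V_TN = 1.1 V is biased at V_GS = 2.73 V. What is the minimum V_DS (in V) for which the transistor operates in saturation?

The boundary between triode and saturation is V_DS = V_GS − V_TN = V_ov.
V_ov = 2.73 − 1.1 = 1.63 V.

V_DS,sat = 1.63 V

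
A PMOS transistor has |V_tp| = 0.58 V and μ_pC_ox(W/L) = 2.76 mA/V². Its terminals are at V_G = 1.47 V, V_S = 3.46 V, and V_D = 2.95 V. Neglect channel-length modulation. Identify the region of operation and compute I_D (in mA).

Triode; I_D = 1.63 mA

V_SG = V_S − V_G = 3.46 − 1.47 = 1.99 V; V_SD = V_S − V_D = 3.46 − 2.95 = 0.51 V.
V_ov = V_SG − |V_tp| = 1.99 − 0.58 = 1.41 V.
Since V_SD = 0.51 V < V_ov = 1.41 V, the device is in the triode region.
I_D = k_p [V_ov · V_SD − ½ V_SD²] = 2.76 × [1.41 × 0.51 − 0.5 × 0.51²] = 1.63 mA.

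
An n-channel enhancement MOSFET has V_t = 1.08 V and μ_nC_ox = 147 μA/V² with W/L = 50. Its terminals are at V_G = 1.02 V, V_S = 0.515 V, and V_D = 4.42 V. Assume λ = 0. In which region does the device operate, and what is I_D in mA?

V_GS = V_G − V_S = 1.02 − 0.515 = 0.505 V; V_DS = V_D − V_S = 4.42 − 0.515 = 3.9 V.
V_GS = 0.505 V < V_t = 1.08 V, so the transistor is in cutoff.

Cutoff; I_D = 0 mA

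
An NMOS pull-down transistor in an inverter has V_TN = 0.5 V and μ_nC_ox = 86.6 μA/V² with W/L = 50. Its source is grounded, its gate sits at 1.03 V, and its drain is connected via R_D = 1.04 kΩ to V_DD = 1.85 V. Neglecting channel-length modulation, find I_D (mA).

V_GS = V_G = 1.03 V, so V_ov = 1.03 − 0.5 = 0.53 V.
k_n = μ_nC_ox · (W/L) = 4.33 mA/V².
Assume saturation: I_D = ½ k_n V_ov² = 0.5 × 4.33 × 0.53² = 0.608 mA, giving V_DS = V_DD − I_D R_D = 1.85 − 0.608 × 1.04 = 1.22 V.
V_DS = 1.22 V ≥ V_ov = 0.53 V, confirming saturation.

I_D = 0.608 mA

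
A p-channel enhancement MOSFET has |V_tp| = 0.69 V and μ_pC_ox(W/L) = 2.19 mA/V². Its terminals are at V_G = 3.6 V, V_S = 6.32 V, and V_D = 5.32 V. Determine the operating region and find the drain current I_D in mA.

Triode; I_D = 3.35 mA

V_SG = V_S − V_G = 6.32 − 3.6 = 2.72 V; V_SD = V_S − V_D = 6.32 − 5.32 = 1 V.
V_ov = V_SG − |V_tp| = 2.72 − 0.69 = 2.03 V.
Since V_SD = 1 V < V_ov = 2.03 V, the device is in the triode region.
I_D = k_p [V_ov · V_SD − ½ V_SD²] = 2.19 × [2.03 × 1 − 0.5 × 1²] = 3.35 mA.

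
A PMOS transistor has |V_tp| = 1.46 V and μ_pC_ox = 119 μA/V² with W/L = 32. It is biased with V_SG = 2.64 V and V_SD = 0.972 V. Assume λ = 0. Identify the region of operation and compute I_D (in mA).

k_p = μ_pC_ox · (W/L) = 3.808 mA/V².
V_ov = V_SG − |V_tp| = 2.64 − 1.46 = 1.18 V.
Since V_SD = 0.972 V < V_ov = 1.18 V, the device is in the triode region.
I_D = k_p [V_ov · V_SD − ½ V_SD²] = 3.808 × [1.18 × 0.972 − 0.5 × 0.972²] = 2.57 mA.

Triode; I_D = 2.57 mA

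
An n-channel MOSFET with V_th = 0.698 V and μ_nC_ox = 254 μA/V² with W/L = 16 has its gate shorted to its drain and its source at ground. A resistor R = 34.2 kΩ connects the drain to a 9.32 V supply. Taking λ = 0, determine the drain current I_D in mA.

With gate tied to drain, V_GS = V_DS ≥ V_GS − V_th, so the device is in saturation.
k_n = μ_nC_ox · (W/L) = 4.064 mA/V².
KCL at the drain: ½ k_n (V_GS − V_th)² = (V_DD − V_GS)/R.
Let x = V_GS − 0.698. Then 69.5 x² + x − 8.622 = 0, giving x = 0.345 V (positive root), so V_GS = 1.04 V.
I_D = (V_DD − V_GS)/R = (9.32 − 1.04) / 34.2 = 0.242 mA.

I_D = 0.242 mA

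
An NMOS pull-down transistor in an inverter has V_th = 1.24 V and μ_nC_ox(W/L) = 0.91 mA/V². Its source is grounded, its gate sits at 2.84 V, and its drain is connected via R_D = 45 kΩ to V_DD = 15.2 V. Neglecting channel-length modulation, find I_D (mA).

I_D = 0.332 mA

V_GS = V_G = 2.84 V, so V_ov = 2.84 − 1.24 = 1.6 V.
Assume saturation: I_D = ½ k_n V_ov² = 0.5 × 0.91 × 1.6² = 1.16 mA, giving V_DS = V_DD − I_D R_D = 15.2 − 1.16 × 45 = -37.2 V.
But -37.2 V < V_ov = 1.6 V, so the device is actually in triode.
In triode I_D = k_n[V_ov V_DS − ½ V_DS²] and I_D = (V_DD − V_DS)/R_D. Equating: 20.5 V_DS² − 66.52 V_DS + 15.2 = 0, giving V_DS = 0.247 V (the root below V_ov).
I_D = (15.2 − 0.247) / 45 = 0.332 mA.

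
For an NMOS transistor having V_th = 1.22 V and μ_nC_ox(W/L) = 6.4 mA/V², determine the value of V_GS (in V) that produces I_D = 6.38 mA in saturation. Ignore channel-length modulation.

In saturation I_D = ½ k_n (V_GS − V_th)², so V_GS − V_th = √(2 I_D / k_n) = √(2 × 6.38 / 6.4) = 1.41 V.
V_GS = 1.22 + 1.41 = 2.63 V.

V_GS = 2.63 V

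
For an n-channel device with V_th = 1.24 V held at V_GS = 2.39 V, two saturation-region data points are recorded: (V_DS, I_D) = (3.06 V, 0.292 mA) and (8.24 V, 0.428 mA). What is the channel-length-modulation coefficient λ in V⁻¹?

λ = 0.124 V⁻¹

With V_GS fixed, I_D ∝ (1 + λ V_DS) in saturation, so I_D2/I_D1 = (1 + λ V_DS2)/(1 + λ V_DS1).
0.428/0.292 = 1.466 = (1 + 8.24 λ)/(1 + 3.06 λ).
Solving: λ (I_D1 V_DS2 − I_D2 V_DS1) = I_D2 − I_D1, so λ = (0.428 − 0.292) / (0.292 × 8.24 − 0.428 × 3.06) = 0.136 / 1.1 = 0.124 V⁻¹.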